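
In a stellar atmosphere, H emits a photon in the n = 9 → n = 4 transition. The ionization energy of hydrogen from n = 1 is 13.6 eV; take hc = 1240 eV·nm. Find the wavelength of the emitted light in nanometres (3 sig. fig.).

1820 nm

ΔE = 13.60 × (1/4² − 1/9²) = 13.60 × 0.05015 = 0.6821 eV.
λ = hc/ΔE = 1240 / 0.6821 = 1820 nm.
This line belongs to the Brackett series.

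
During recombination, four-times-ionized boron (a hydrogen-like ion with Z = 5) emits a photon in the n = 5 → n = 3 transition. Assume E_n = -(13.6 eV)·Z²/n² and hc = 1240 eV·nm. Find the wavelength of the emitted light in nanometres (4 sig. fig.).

For Z = 5 the level energies scale as Z², so the effective Rydberg energy is 13.6 × 25 = 340.0 eV.
ΔE = 340.0 × (1/3² − 1/5²) = 340.0 × 0.07111 = 24.18 eV.
λ = hc/ΔE = 1240 / 24.18 = 51.29 nm.

51.29 nm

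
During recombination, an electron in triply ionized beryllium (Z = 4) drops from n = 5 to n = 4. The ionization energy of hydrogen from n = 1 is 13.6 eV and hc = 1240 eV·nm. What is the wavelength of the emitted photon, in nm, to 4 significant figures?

253.3 nm

For Z = 4 the level energies scale as Z², so the effective Rydberg energy is 13.6 × 16 = 217.6 eV.
ΔE = 217.6 × (1/4² − 1/5²) = 217.6 × 0.02250 = 4.896 eV.
λ = hc/ΔE = 1240 / 4.896 = 253.3 nm.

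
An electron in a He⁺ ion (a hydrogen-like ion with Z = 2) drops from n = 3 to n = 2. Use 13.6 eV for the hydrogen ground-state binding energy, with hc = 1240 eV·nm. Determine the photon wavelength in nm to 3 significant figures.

164 nm

For Z = 2 the level energies scale as Z², so the effective Rydberg energy is 13.6 × 4 = 54.40 eV.
ΔE = 54.40 × (1/2² − 1/3²) = 54.40 × 0.1389 = 7.556 eV.
λ = hc/ΔE = 1240 / 7.556 = 164 nm.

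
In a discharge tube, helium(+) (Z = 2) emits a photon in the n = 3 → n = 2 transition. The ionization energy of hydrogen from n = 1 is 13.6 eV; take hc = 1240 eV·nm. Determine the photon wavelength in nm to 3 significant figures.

For Z = 2 the level energies scale as Z², so the effective Rydberg energy is 13.6 × 4 = 54.40 eV.
ΔE = 54.40 × (1/2² − 1/3²) = 54.40 × 0.1389 = 7.556 eV.
λ = hc/ΔE = 1240 / 7.556 = 164 nm.

164 nm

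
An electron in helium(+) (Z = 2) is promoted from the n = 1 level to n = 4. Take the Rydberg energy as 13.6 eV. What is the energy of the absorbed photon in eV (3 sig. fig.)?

51.0 eV

The Bohr energies scale as Z², so for Z = 2: E_n = −54.40/n² eV.
E_4 = −54.40/16 = −3.400 eV and E_1 = −54.40/1 = −54.40 eV.
The photon energy is |E_4 − E_1| = 51.0 eV.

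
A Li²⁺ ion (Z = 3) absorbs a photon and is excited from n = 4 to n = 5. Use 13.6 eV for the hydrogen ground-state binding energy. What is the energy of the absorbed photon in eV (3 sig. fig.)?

2.75 eV

The Bohr energies scale as Z², so for Z = 3: E_n = −122.4/n² eV.
E_5 = −122.4/25 = −4.896 eV and E_4 = −122.4/16 = −7.650 eV.
The photon energy is |E_5 − E_4| = 2.75 eV.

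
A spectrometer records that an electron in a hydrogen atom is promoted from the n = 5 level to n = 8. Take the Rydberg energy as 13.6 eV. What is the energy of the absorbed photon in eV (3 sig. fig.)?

0.332 eV

E_8 = −13.60/64 = −0.2125 eV and E_5 = −13.60/25 = −0.5440 eV.
The photon energy is |E_8 − E_5| = 0.332 eV.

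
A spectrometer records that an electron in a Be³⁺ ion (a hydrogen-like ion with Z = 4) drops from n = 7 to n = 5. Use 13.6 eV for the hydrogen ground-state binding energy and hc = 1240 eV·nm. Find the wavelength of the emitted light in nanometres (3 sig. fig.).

291 nm

For Z = 4 the level energies scale as Z², so the effective Rydberg energy is 13.6 × 16 = 217.6 eV.
ΔE = 217.6 × (1/5² − 1/7²) = 217.6 × 0.01959 = 4.263 eV.
λ = hc/ΔE = 1240 / 4.263 = 291 nm.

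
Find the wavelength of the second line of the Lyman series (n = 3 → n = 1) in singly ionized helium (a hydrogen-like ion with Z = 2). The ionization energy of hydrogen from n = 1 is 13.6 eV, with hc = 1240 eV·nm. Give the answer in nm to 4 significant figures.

25.64 nm

The Lyman series terminates on n_f = 1; the second line has n_i = 1+2 = 3.
ΔE = 54.40 × (1/1² − 1/3²) = 48.36 eV.
λ = 1240 / 48.36 = 25.64 nm.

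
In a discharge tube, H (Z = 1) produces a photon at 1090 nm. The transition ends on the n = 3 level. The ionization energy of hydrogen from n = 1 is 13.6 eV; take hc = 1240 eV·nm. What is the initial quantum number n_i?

The photon energy is ΔE = hc/λ = 1240 / 1090 = 1.138 eV.
With Z = 1, ΔE = 13.60 × (1/n_f² − 1/n_i²), so 1/n_f² − 1/n_i² = 0.08365.
With n_f = 3: 1/n_i² = 1/9 − 0.08365 = 0.02746, so n_i ≈ 6.03.

n_i = 6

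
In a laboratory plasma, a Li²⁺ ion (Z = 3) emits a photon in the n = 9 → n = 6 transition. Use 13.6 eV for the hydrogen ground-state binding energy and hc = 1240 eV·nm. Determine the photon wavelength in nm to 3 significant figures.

656 nm

For Z = 3 the level energies scale as Z², so the effective Rydberg energy is 13.6 × 9 = 122.4 eV.
ΔE = 122.4 × (1/6² − 1/9²) = 122.4 × 0.01543 = 1.889 eV.
λ = hc/ΔE = 1240 / 1.889 = 656 nm.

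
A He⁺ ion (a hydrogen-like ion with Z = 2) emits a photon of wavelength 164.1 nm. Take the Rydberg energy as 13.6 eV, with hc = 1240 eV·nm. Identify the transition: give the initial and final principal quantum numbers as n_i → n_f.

n_i = 3, n_f = 2

The photon energy is ΔE = hc/λ = 1240 / 164.1 = 7.556 eV.
With Z = 2, ΔE = 54.40 × (1/n_f² − 1/n_i²), so 1/n_f² − 1/n_i² = 0.1389.
Trying n_f = 2 gives 1/n_i² = 0.1111, i.e. n_i ≈ 3; this pair matches.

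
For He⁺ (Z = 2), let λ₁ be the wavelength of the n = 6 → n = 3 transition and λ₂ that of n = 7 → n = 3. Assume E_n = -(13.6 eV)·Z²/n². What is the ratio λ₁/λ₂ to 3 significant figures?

1.09

λ ∝ 1/ΔE ∝ 1/(1/n_f² − 1/n_i²), and the Z² and hc factors cancel in the ratio.
λ₁/λ₂ = (1/3² − 1/7²)/(1/3² − 1/6²) = 0.09070/0.08333 = 1.09.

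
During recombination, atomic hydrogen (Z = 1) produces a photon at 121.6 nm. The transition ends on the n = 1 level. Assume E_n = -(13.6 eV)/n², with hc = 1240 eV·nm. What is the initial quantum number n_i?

n_i = 2

The photon energy is ΔE = hc/λ = 1240 / 121.6 = 10.20 eV.
With Z = 1, ΔE = 13.60 × (1/n_f² − 1/n_i²), so 1/n_f² − 1/n_i² = 0.7498.
With n_f = 1: 1/n_i² = 1/1 − 0.7498 = 0.2502, so n_i ≈ 2.00.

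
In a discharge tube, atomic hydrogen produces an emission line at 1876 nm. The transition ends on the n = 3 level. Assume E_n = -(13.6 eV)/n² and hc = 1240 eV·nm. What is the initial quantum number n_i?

n_i = 4

The photon energy is ΔE = hc/λ = 1240 / 1876 = 0.6610 eV.
With Z = 1, ΔE = 13.60 × (1/n_f² − 1/n_i²), so 1/n_f² − 1/n_i² = 0.04860.
With n_f = 3: 1/n_i² = 1/9 − 0.04860 = 0.06251, so n_i ≈ 4.00.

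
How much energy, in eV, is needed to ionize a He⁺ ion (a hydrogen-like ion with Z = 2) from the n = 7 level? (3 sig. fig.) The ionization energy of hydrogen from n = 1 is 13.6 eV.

E_n = −13.6 Z²/n² = −54.40/n² eV for Z = 2.
E_7 = −54.40/49 = −1.11 eV, so ionization (to E = 0) requires 1.11 eV.

1.11 eV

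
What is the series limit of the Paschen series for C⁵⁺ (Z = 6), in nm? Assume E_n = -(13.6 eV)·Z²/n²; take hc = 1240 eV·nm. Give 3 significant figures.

22.8 nm

The Paschen series has lower level n_f = 3; the series limit corresponds to n_i → ∞.
ΔE_max = 13.6 × 36 / 3² = 54.40 eV.
λ_min = 1240 / 54.40 = 22.8 nm.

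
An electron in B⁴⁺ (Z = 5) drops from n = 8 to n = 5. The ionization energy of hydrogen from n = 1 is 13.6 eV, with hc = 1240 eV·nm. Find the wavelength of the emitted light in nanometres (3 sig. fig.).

For Z = 5 the level energies scale as Z², so the effective Rydberg energy is 13.6 × 25 = 340.0 eV.
ΔE = 340.0 × (1/5² − 1/8²) = 340.0 × 0.02438 = 8.288 eV.
λ = hc/ΔE = 1240 / 8.288 = 150 nm.

150 nm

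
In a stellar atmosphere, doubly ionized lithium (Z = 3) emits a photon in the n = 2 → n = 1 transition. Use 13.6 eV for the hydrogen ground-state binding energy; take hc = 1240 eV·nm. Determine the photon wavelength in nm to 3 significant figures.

13.5 nm

For Z = 3 the level energies scale as Z², so the effective Rydberg energy is 13.6 × 9 = 122.4 eV.
ΔE = 122.4 × (1/1² − 1/2²) = 122.4 × 0.7500 = 91.80 eV.
λ = hc/ΔE = 1240 / 91.80 = 13.5 nm.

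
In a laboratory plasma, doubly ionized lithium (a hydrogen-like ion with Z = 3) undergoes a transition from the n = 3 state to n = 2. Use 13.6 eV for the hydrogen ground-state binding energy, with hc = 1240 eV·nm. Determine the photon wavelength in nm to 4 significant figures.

72.94 nm

For Z = 3 the level energies scale as Z², so the effective Rydberg energy is 13.6 × 9 = 122.4 eV.
ΔE = 122.4 × (1/2² − 1/3²) = 122.4 × 0.1389 = 17.00 eV.
λ = hc/ΔE = 1240 / 17.00 = 72.94 nm.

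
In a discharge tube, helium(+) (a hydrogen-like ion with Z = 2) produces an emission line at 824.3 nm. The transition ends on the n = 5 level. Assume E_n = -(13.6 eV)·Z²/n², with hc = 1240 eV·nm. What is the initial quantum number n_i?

The photon energy is ΔE = hc/λ = 1240 / 824.3 = 1.504 eV.
With Z = 2, ΔE = 54.40 × (1/n_f² − 1/n_i²), so 1/n_f² − 1/n_i² = 0.02765.
With n_f = 5: 1/n_i² = 1/25 − 0.02765 = 0.01235, so n_i ≈ 9.00.

n_i = 9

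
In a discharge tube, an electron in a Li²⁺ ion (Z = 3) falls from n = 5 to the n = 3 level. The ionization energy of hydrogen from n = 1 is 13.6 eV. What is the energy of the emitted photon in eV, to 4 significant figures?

8.704 eV

The Bohr energies scale as Z², so for Z = 3: E_n = −122.4/n² eV.
E_5 = −122.4/25 = −4.896 eV and E_3 = −122.4/9 = −13.60 eV.
The photon energy is |E_5 − E_3| = 8.704 eV.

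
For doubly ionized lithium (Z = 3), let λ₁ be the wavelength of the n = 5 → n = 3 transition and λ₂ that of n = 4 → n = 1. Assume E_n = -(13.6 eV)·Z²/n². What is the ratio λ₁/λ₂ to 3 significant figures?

λ ∝ 1/ΔE ∝ 1/(1/n_f² − 1/n_i²), and the Z² and hc factors cancel in the ratio.
λ₁/λ₂ = (1/1² − 1/4²)/(1/3² − 1/5²) = 0.9375/0.07111 = 13.2.

13.2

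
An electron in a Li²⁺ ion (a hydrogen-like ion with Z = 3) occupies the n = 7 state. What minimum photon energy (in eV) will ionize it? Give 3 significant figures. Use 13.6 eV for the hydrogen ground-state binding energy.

E_n = −13.6 Z²/n² = −122.4/n² eV for Z = 3.
E_7 = −122.4/49 = −2.50 eV, so ionization (to E = 0) requires 2.50 eV.

2.50 eV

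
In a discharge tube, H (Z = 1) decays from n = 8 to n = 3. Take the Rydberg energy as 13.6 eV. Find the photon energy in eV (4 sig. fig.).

E_8 = −13.60/64 = −0.2125 eV and E_3 = −13.60/9 = −1.511 eV.
The photon energy is |E_8 − E_3| = 1.299 eV.

1.299 eV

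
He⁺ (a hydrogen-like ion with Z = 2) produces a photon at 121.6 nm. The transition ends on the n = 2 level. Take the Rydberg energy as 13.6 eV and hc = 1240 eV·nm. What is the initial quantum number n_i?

The photon energy is ΔE = hc/λ = 1240 / 121.6 = 10.20 eV.
With Z = 2, ΔE = 54.40 × (1/n_f² − 1/n_i²), so 1/n_f² − 1/n_i² = 0.1875.
With n_f = 2: 1/n_i² = 1/4 − 0.1875 = 0.06255, so n_i ≈ 4.00.

n_i = 4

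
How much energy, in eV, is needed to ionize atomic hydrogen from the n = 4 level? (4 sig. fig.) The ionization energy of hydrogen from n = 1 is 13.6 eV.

0.8500 eV

E_4 = −13.60/16 = −0.8500 eV, so ionization (to E = 0) requires 0.8500 eV.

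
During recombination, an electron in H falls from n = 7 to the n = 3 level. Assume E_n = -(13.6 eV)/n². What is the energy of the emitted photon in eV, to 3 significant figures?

1.23 eV

E_7 = −13.60/49 = −0.2776 eV and E_3 = −13.60/9 = −1.511 eV.
The photon energy is |E_7 − E_3| = 1.23 eV.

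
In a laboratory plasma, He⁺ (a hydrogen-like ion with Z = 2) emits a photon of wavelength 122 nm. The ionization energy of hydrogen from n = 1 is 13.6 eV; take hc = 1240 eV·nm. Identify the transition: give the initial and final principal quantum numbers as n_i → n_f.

The photon energy is ΔE = hc/λ = 1240 / 122 = 10.16 eV.
With Z = 2, ΔE = 54.40 × (1/n_f² − 1/n_i²), so 1/n_f² − 1/n_i² = 0.1868.
Trying n_f = 2 gives 1/n_i² = 0.06316, i.e. n_i ≈ 4; this pair matches.

n_i = 4, n_f = 2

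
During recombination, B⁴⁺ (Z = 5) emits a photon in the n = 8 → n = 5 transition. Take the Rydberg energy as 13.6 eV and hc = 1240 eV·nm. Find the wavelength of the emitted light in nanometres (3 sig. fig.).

150 nm

For Z = 5 the level energies scale as Z², so the effective Rydberg energy is 13.6 × 25 = 340.0 eV.
ΔE = 340.0 × (1/5² − 1/8²) = 340.0 × 0.02438 = 8.288 eV.
λ = hc/ΔE = 1240 / 8.288 = 150 nm.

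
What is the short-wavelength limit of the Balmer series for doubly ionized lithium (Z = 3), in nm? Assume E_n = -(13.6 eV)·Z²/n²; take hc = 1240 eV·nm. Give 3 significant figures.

40.5 nm

The Balmer series has lower level n_f = 2; the series limit corresponds to n_i → ∞.
ΔE_max = 13.6 × 9 / 2² = 30.60 eV.
λ_min = 1240 / 30.60 = 40.5 nm.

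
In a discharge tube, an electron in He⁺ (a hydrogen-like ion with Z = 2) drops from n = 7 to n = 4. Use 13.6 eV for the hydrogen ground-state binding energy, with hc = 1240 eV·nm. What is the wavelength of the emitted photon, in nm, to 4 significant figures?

541.5 nm

For Z = 2 the level energies scale as Z², so the effective Rydberg energy is 13.6 × 4 = 54.40 eV.
ΔE = 54.40 × (1/4² − 1/7²) = 54.40 × 0.04209 = 2.290 eV.
λ = hc/ΔE = 1240 / 2.290 = 541.5 nm.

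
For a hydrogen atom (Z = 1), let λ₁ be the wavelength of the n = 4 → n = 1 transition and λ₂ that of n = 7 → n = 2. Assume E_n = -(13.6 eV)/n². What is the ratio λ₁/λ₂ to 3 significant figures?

0.245

λ ∝ 1/ΔE ∝ 1/(1/n_f² − 1/n_i²), and the Z² and hc factors cancel in the ratio.
λ₁/λ₂ = (1/2² − 1/7²)/(1/1² − 1/4²) = 0.2296/0.9375 = 0.245.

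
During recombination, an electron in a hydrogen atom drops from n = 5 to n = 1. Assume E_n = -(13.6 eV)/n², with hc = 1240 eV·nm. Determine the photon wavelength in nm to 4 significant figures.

94.98 nm

ΔE = 13.60 × (1/1² − 1/5²) = 13.60 × 0.9600 = 13.06 eV.
λ = hc/ΔE = 1240 / 13.06 = 94.98 nm.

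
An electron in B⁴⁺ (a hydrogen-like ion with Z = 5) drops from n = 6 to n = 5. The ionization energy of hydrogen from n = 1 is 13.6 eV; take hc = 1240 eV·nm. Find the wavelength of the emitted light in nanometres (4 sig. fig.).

For Z = 5 the level energies scale as Z², so the effective Rydberg energy is 13.6 × 25 = 340.0 eV.
ΔE = 340.0 × (1/5² − 1/6²) = 340.0 × 0.01222 = 4.156 eV.
λ = hc/ΔE = 1240 / 4.156 = 298.4 nm.

298.4 nm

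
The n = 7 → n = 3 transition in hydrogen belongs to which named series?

Paschen

The series is set by the lower level: n_f = 3 is the Paschen series.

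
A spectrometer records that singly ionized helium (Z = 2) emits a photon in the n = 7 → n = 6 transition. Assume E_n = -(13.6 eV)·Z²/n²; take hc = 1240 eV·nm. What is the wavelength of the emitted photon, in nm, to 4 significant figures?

3093 nm

For Z = 2 the level energies scale as Z², so the effective Rydberg energy is 13.6 × 4 = 54.40 eV.
ΔE = 54.40 × (1/6² − 1/7²) = 54.40 × 0.007370 = 0.4009 eV.
λ = hc/ΔE = 1240 / 0.4009 = 3093 nm.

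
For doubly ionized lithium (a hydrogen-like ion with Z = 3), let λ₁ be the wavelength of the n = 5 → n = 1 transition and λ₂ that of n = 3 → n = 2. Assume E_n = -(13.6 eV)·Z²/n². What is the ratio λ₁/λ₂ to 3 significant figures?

0.145

λ ∝ 1/ΔE ∝ 1/(1/n_f² − 1/n_i²), and the Z² and hc factors cancel in the ratio.
λ₁/λ₂ = (1/2² − 1/3²)/(1/1² − 1/5²) = 0.1389/0.9600 = 0.145.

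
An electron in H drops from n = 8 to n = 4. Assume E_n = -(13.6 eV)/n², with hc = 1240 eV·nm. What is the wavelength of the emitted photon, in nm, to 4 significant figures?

ΔE = 13.60 × (1/4² − 1/8²) = 13.60 × 0.04688 = 0.6375 eV.
λ = hc/ΔE = 1240 / 0.6375 = 1945 nm.
This line belongs to the Brackett series.

1945 nm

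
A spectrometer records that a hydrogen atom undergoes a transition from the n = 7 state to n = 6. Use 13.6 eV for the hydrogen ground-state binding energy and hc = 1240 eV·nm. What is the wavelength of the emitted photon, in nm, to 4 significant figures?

ΔE = 13.60 × (1/6² − 1/7²) = 13.60 × 0.007370 = 0.1002 eV.
λ = hc/ΔE = 1240 / 0.1002 = 12370 nm.

12370 nm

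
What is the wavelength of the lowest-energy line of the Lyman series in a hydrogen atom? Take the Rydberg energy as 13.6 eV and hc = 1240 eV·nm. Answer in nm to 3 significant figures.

122 nm

The Lyman series terminates on n_f = 1; the first line has n_i = 1+1 = 2.
ΔE = 13.60 × (1/1² − 1/2²) = 10.20 eV.
λ = 1240 / 10.20 = 122 nm.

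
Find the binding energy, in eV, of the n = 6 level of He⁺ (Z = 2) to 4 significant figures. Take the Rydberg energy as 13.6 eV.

1.511 eV

E_n = −13.6 Z²/n² = −54.40/n² eV for Z = 2.
E_6 = −54.40/36 = −1.511 eV, so ionization (to E = 0) requires 1.511 eV.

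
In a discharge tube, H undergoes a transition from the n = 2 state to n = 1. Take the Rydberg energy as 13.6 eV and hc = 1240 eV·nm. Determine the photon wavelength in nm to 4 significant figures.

ΔE = 13.60 × (1/1² − 1/2²) = 13.60 × 0.7500 = 10.20 eV.
λ = hc/ΔE = 1240 / 10.20 = 121.6 nm.

121.6 nm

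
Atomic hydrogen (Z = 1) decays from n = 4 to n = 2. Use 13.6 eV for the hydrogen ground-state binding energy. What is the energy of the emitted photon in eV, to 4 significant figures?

E_4 = −13.60/16 = −0.8500 eV and E_2 = −13.60/4 = −3.400 eV.
The photon energy is |E_4 − E_2| = 2.550 eV.

2.550 eV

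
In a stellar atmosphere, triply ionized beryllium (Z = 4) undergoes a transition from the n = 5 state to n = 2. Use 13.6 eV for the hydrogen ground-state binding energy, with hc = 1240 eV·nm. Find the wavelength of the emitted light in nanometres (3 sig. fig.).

27.1 nm

For Z = 4 the level energies scale as Z², so the effective Rydberg energy is 13.6 × 16 = 217.6 eV.
ΔE = 217.6 × (1/2² − 1/5²) = 217.6 × 0.2100 = 45.70 eV.
λ = hc/ΔE = 1240 / 45.70 = 27.1 nm.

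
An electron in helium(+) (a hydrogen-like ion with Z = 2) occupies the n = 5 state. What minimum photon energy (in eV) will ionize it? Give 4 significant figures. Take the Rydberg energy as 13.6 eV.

2.176 eV

E_n = −13.6 Z²/n² = −54.40/n² eV for Z = 2.
E_5 = −54.40/25 = −2.176 eV, so ionization (to E = 0) requires 2.176 eV.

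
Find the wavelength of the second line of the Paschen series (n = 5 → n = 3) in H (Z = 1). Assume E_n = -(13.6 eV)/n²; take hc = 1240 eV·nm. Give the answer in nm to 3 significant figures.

1280 nm

The Paschen series terminates on n_f = 3; the second line has n_i = 3+2 = 5.
ΔE = 13.60 × (1/3² − 1/5²) = 0.9671 eV.
λ = 1240 / 0.9671 = 1280 nm.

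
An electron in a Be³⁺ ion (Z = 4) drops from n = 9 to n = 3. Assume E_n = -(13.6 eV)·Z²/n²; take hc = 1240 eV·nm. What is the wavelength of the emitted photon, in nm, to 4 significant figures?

57.70 nm

For Z = 4 the level energies scale as Z², so the effective Rydberg energy is 13.6 × 16 = 217.6 eV.
ΔE = 217.6 × (1/3² − 1/9²) = 217.6 × 0.09877 = 21.49 eV.
λ = hc/ΔE = 1240 / 21.49 = 57.70 nm.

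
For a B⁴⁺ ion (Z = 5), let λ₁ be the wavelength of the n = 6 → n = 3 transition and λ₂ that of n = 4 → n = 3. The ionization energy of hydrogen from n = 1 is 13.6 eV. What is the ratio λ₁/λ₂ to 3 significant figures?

λ ∝ 1/ΔE ∝ 1/(1/n_f² − 1/n_i²), and the Z² and hc factors cancel in the ratio.
λ₁/λ₂ = (1/3² − 1/4²)/(1/3² − 1/6²) = 0.04861/0.08333 = 0.583.

0.583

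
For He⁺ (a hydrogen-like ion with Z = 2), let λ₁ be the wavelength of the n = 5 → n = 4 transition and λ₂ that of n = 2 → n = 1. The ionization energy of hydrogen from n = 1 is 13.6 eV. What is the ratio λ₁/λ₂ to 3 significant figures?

33.3

λ ∝ 1/ΔE ∝ 1/(1/n_f² − 1/n_i²), and the Z² and hc factors cancel in the ratio.
λ₁/λ₂ = (1/1² − 1/2²)/(1/4² − 1/5²) = 0.7500/0.02250 = 33.3.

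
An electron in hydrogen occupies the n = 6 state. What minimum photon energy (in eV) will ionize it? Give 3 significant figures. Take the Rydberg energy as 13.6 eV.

E_6 = −13.60/36 = −0.378 eV, so ionization (to E = 0) requires 0.378 eV.

0.378 eV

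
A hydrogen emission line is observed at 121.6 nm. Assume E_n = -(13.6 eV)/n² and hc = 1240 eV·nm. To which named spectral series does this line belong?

ΔE = 1240/121.6 = 10.20 eV.
This matches 13.6 × (1/1² − 1/2²), so n_f = 1: the Lyman series.

Lyman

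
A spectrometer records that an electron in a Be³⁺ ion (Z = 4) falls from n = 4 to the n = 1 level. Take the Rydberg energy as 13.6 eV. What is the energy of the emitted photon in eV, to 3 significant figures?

The Bohr energies scale as Z², so for Z = 4: E_n = −217.6/n² eV.
E_4 = −217.6/16 = −13.60 eV and E_1 = −217.6/1 = −217.6 eV.
The photon energy is |E_4 − E_1| = 204 eV.

204 eV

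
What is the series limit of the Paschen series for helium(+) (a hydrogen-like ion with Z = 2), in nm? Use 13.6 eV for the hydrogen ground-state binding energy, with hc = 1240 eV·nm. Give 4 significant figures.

205.1 nm

The Paschen series has lower level n_f = 3; the series limit corresponds to n_i → ∞.
ΔE_max = 13.6 × 4 / 3² = 6.044 eV.
λ_min = 1240 / 6.044 = 205.1 nm.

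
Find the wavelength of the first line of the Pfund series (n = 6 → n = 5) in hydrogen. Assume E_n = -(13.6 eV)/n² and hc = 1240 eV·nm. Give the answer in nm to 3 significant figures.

The Pfund series terminates on n_f = 5; the first line has n_i = 5+1 = 6.
ΔE = 13.60 × (1/5² − 1/6²) = 0.1662 eV.
λ = 1240 / 0.1662 = 7460 nm.

7460 nm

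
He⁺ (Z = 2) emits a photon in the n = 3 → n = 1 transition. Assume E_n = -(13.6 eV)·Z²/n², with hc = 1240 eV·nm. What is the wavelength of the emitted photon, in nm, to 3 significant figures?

25.6 nm

For Z = 2 the level energies scale as Z², so the effective Rydberg energy is 13.6 × 4 = 54.40 eV.
ΔE = 54.40 × (1/1² − 1/3²) = 54.40 × 0.8889 = 48.36 eV.
λ = hc/ΔE = 1240 / 48.36 = 25.6 nm.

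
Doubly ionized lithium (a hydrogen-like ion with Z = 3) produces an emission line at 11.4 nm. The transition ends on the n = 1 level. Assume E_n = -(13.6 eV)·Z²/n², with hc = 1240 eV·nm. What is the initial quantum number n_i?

n_i = 3

The photon energy is ΔE = hc/λ = 1240 / 11.4 = 108.8 eV.
With Z = 3, ΔE = 122.4 × (1/n_f² − 1/n_i²), so 1/n_f² − 1/n_i² = 0.8887.
With n_f = 1: 1/n_i² = 1/1 − 0.8887 = 0.1113, so n_i ≈ 3.00.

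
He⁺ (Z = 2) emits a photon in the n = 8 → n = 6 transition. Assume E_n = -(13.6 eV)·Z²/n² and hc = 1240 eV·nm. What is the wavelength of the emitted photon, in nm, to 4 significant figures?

1876 nm

For Z = 2 the level energies scale as Z², so the effective Rydberg energy is 13.6 × 4 = 54.40 eV.
ΔE = 54.40 × (1/6² − 1/8²) = 54.40 × 0.01215 = 0.6611 eV.
λ = hc/ΔE = 1240 / 0.6611 = 1876 nm.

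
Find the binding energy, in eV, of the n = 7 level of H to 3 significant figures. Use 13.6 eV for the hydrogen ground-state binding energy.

0.278 eV

E_7 = −13.60/49 = −0.278 eV, so ionization (to E = 0) requires 0.278 eV.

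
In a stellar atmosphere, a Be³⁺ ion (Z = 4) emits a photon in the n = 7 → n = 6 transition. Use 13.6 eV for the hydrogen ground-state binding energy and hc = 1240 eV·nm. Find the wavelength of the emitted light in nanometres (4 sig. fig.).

For Z = 4 the level energies scale as Z², so the effective Rydberg energy is 13.6 × 16 = 217.6 eV.
ΔE = 217.6 × (1/6² − 1/7²) = 217.6 × 0.007370 = 1.604 eV.
λ = hc/ΔE = 1240 / 1.604 = 773.2 nm.

773.2 nm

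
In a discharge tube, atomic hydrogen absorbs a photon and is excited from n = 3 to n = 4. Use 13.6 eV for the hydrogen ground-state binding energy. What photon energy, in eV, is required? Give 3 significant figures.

E_4 = −13.60/16 = −0.8500 eV and E_3 = −13.60/9 = −1.511 eV.
The photon energy is |E_4 − E_3| = 0.661 eV.

0.661 eV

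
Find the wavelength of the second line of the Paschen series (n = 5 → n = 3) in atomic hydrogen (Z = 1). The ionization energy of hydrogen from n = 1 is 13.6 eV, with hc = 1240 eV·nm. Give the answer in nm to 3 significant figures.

The Paschen series terminates on n_f = 3; the second line has n_i = 3+2 = 5.
ΔE = 13.60 × (1/3² − 1/5²) = 0.9671 eV.
λ = 1240 / 0.9671 = 1280 nm.

1280 nm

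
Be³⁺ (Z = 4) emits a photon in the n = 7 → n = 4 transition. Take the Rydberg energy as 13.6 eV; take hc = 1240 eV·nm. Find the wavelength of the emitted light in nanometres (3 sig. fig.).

135 nm

For Z = 4 the level energies scale as Z², so the effective Rydberg energy is 13.6 × 16 = 217.6 eV.
ΔE = 217.6 × (1/4² − 1/7²) = 217.6 × 0.04209 = 9.159 eV.
λ = hc/ΔE = 1240 / 9.159 = 135 nm.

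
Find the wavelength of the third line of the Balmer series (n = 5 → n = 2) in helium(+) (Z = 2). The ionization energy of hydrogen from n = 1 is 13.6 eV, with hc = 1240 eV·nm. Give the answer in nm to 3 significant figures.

109 nm

The Balmer series terminates on n_f = 2; the third line has n_i = 2+3 = 5.
ΔE = 54.40 × (1/2² − 1/5²) = 11.42 eV.
λ = 1240 / 11.42 = 109 nm.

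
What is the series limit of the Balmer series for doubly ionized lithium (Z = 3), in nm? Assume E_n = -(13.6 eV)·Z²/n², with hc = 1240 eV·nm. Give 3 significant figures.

40.5 nm

The Balmer series has lower level n_f = 2; the series limit corresponds to n_i → ∞.
ΔE_max = 13.6 × 9 / 2² = 30.60 eV.
λ_min = 1240 / 30.60 = 40.5 nm.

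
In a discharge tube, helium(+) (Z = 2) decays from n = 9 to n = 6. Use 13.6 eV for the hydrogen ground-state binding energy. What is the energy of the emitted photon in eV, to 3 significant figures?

The Bohr energies scale as Z², so for Z = 2: E_n = −54.40/n² eV.
E_9 = −54.40/81 = −0.6716 eV and E_6 = −54.40/36 = −1.511 eV.
The photon energy is |E_9 − E_6| = 0.840 eV.

0.840 eV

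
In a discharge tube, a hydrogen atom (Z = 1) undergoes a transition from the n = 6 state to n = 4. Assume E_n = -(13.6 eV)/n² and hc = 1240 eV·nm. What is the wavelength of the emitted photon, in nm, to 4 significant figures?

ΔE = 13.60 × (1/4² − 1/6²) = 13.60 × 0.03472 = 0.4722 eV.
λ = hc/ΔE = 1240 / 0.4722 = 2626 nm.
This line belongs to the Brackett series.

2626 nm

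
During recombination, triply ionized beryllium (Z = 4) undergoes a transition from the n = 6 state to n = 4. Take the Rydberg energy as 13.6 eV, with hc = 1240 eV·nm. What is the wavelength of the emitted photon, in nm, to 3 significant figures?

For Z = 4 the level energies scale as Z², so the effective Rydberg energy is 13.6 × 16 = 217.6 eV.
ΔE = 217.6 × (1/4² − 1/6²) = 217.6 × 0.03472 = 7.556 eV.
λ = hc/ΔE = 1240 / 7.556 = 164 nm.

164 nm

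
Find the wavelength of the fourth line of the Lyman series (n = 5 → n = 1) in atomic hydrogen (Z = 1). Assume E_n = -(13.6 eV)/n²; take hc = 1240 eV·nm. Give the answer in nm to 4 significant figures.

94.98 nm

The Lyman series terminates on n_f = 1; the fourth line has n_i = 1+4 = 5.
ΔE = 13.60 × (1/1² − 1/5²) = 13.06 eV.
λ = 1240 / 13.06 = 94.98 nm.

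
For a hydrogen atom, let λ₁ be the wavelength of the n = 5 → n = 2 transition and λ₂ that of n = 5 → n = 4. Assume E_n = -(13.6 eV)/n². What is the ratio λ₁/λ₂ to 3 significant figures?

0.107

λ ∝ 1/ΔE ∝ 1/(1/n_f² − 1/n_i²), and the Z² and hc factors cancel in the ratio.
λ₁/λ₂ = (1/4² − 1/5²)/(1/2² − 1/5²) = 0.02250/0.2100 = 0.107.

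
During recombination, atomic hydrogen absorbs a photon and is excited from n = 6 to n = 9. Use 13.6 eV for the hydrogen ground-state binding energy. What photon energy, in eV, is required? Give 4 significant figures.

E_9 = −13.60/81 = −0.1679 eV and E_6 = −13.60/36 = −0.3778 eV.
The photon energy is |E_9 − E_6| = 0.2099 eV.

0.2099 eV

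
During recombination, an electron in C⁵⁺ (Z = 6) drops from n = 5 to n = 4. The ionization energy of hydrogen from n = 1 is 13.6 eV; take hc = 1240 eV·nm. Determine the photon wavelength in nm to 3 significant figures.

113 nm

For Z = 6 the level energies scale as Z², so the effective Rydberg energy is 13.6 × 36 = 489.6 eV.
ΔE = 489.6 × (1/4² − 1/5²) = 489.6 × 0.02250 = 11.02 eV.
λ = hc/ΔE = 1240 / 11.02 = 113 nm.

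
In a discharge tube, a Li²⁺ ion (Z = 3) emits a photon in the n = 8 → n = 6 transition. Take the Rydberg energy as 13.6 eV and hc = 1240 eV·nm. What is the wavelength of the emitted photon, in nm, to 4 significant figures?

For Z = 3 the level energies scale as Z², so the effective Rydberg energy is 13.6 × 9 = 122.4 eV.
ΔE = 122.4 × (1/6² − 1/8²) = 122.4 × 0.01215 = 1.488 eV.
λ = hc/ΔE = 1240 / 1.488 = 833.6 nm.

833.6 nm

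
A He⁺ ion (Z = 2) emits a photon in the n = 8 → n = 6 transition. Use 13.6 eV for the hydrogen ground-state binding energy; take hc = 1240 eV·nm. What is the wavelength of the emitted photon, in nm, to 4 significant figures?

For Z = 2 the level energies scale as Z², so the effective Rydberg energy is 13.6 × 4 = 54.40 eV.
ΔE = 54.40 × (1/6² − 1/8²) = 54.40 × 0.01215 = 0.6611 eV.
λ = hc/ΔE = 1240 / 0.6611 = 1876 nm.

1876 nm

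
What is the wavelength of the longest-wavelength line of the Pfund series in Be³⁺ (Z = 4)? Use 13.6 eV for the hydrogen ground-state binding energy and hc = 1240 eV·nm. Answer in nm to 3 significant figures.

466 nm

The Pfund series terminates on n_f = 5; the first line has n_i = 5+1 = 6.
ΔE = 217.6 × (1/5² − 1/6²) = 2.660 eV.
λ = 1240 / 2.660 = 466 nm.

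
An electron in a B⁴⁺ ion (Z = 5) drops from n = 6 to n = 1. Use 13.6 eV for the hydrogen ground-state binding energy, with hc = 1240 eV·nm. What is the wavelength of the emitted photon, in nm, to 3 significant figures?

For Z = 5 the level energies scale as Z², so the effective Rydberg energy is 13.6 × 25 = 340.0 eV.
ΔE = 340.0 × (1/1² − 1/6²) = 340.0 × 0.9722 = 330.6 eV.
λ = hc/ΔE = 1240 / 330.6 = 3.75 nm.

3.75 nm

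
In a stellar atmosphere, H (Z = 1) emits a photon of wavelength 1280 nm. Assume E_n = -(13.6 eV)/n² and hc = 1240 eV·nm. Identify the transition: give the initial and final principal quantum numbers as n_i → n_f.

The photon energy is ΔE = hc/λ = 1240 / 1280 = 0.9688 eV.
With Z = 1, ΔE = 13.60 × (1/n_f² − 1/n_i²), so 1/n_f² − 1/n_i² = 0.07123.
Trying n_f = 3 gives 1/n_i² = 0.03988, i.e. n_i ≈ 5; this pair matches.

n_i = 5, n_f = 3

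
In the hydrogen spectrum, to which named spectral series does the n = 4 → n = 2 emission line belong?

Balmer

The series is set by the lower level: n_f = 2 is the Balmer series.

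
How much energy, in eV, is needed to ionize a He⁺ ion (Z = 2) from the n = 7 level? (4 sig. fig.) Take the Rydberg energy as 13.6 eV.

E_n = −13.6 Z²/n² = −54.40/n² eV for Z = 2.
E_7 = −54.40/49 = −1.110 eV, so ionization (to E = 0) requires 1.110 eV.

1.110 eV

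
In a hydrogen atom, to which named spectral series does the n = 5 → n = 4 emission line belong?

Brackett

The series is set by the lower level: n_f = 4 is the Brackett series.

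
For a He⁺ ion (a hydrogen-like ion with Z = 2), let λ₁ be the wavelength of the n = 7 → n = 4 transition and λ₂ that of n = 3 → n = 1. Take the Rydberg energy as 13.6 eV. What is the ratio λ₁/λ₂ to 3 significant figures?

21.1

λ ∝ 1/ΔE ∝ 1/(1/n_f² − 1/n_i²), and the Z² and hc factors cancel in the ratio.
λ₁/λ₂ = (1/1² − 1/3²)/(1/4² − 1/7²) = 0.8889/0.04209 = 21.1.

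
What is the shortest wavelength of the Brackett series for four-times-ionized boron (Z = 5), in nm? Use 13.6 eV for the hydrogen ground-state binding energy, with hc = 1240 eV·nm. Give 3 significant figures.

The Brackett series has lower level n_f = 4; the series limit corresponds to n_i → ∞.
ΔE_max = 13.6 × 25 / 4² = 21.25 eV.
λ_min = 1240 / 21.25 = 58.4 nm.

58.4 nm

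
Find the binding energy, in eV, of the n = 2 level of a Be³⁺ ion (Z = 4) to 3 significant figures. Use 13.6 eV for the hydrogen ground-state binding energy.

54.4 eV

E_n = −13.6 Z²/n² = −217.6/n² eV for Z = 4.
E_2 = −217.6/4 = −54.4 eV, so ionization (to E = 0) requires 54.4 eV.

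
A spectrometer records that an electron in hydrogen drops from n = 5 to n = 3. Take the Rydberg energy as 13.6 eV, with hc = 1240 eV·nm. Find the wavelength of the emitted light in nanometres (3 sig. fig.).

ΔE = 13.60 × (1/3² − 1/5²) = 13.60 × 0.07111 = 0.9671 eV.
λ = hc/ΔE = 1240 / 0.9671 = 1280 nm.
This line belongs to the Paschen series.

1280 nm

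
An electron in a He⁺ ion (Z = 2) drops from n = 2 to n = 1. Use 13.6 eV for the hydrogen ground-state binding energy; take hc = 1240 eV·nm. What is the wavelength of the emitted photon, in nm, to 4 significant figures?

For Z = 2 the level energies scale as Z², so the effective Rydberg energy is 13.6 × 4 = 54.40 eV.
ΔE = 54.40 × (1/1² − 1/2²) = 54.40 × 0.7500 = 40.80 eV.
λ = hc/ΔE = 1240 / 40.80 = 30.39 nm.

30.39 nm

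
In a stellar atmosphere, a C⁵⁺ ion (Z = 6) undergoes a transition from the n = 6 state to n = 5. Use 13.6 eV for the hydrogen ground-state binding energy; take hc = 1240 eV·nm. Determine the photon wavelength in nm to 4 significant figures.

For Z = 6 the level energies scale as Z², so the effective Rydberg energy is 13.6 × 36 = 489.6 eV.
ΔE = 489.6 × (1/5² − 1/6²) = 489.6 × 0.01222 = 5.984 eV.
λ = hc/ΔE = 1240 / 5.984 = 207.2 nm.

207.2 nm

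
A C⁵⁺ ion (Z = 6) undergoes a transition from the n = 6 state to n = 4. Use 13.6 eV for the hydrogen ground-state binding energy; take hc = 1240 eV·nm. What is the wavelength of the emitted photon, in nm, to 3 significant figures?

For Z = 6 the level energies scale as Z², so the effective Rydberg energy is 13.6 × 36 = 489.6 eV.
ΔE = 489.6 × (1/4² − 1/6²) = 489.6 × 0.03472 = 17.00 eV.
λ = hc/ΔE = 1240 / 17.00 = 72.9 nm.

72.9 nm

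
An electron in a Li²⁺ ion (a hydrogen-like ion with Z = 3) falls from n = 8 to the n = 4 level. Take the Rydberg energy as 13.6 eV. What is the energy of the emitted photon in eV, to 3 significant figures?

The Bohr energies scale as Z², so for Z = 3: E_n = −122.4/n² eV.
E_8 = −122.4/64 = −1.913 eV and E_4 = −122.4/16 = −7.650 eV.
The photon energy is |E_8 − E_4| = 5.74 eV.

5.74 eV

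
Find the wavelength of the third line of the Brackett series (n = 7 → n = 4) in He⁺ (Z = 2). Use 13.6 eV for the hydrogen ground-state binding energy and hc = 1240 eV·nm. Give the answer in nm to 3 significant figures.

542 nm

The Brackett series terminates on n_f = 4; the third line has n_i = 4+3 = 7.
ΔE = 54.40 × (1/4² − 1/7²) = 2.290 eV.
λ = 1240 / 2.290 = 542 nm.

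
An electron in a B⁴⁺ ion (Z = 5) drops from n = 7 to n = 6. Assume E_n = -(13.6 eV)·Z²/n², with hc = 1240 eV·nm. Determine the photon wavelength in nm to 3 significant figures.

495 nm

For Z = 5 the level energies scale as Z², so the effective Rydberg energy is 13.6 × 25 = 340.0 eV.
ΔE = 340.0 × (1/6² − 1/7²) = 340.0 × 0.007370 = 2.506 eV.
λ = hc/ΔE = 1240 / 2.506 = 495 nm.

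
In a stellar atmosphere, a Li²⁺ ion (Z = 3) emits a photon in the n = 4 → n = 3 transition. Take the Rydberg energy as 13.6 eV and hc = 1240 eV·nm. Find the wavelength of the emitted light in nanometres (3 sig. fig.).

For Z = 3 the level energies scale as Z², so the effective Rydberg energy is 13.6 × 9 = 122.4 eV.
ΔE = 122.4 × (1/3² − 1/4²) = 122.4 × 0.04861 = 5.950 eV.
λ = hc/ΔE = 1240 / 5.950 = 208 nm.

208 nm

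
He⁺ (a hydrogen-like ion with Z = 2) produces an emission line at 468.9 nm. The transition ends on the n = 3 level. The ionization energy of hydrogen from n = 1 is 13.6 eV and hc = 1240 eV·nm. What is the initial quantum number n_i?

n_i = 4

The photon energy is ΔE = hc/λ = 1240 / 468.9 = 2.644 eV.
With Z = 2, ΔE = 54.40 × (1/n_f² − 1/n_i²), so 1/n_f² − 1/n_i² = 0.04861.
With n_f = 3: 1/n_i² = 1/9 − 0.04861 = 0.06250, so n_i ≈ 4.00.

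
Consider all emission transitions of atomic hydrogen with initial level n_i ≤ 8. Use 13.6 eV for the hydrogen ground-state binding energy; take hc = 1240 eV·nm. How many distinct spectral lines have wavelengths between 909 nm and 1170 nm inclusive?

3

Enumerate all n_i → n_f pairs with 1 ≤ n_f < n_i ≤ 8 and compute λ = 1240 / [13.6·1·(1/n_f² − 1/n_i²)].
Lines falling in [909, 1170] nm: 8→3 (954.9 nm), 7→3 (1005 nm), 6→3 (1094 nm).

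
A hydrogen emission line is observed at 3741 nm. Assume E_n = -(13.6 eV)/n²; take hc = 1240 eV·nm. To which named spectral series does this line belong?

ΔE = 1240/3741 = 0.3315 eV.
This matches 13.6 × (1/5² − 1/8²), so n_f = 5: the Pfund series.

Pfund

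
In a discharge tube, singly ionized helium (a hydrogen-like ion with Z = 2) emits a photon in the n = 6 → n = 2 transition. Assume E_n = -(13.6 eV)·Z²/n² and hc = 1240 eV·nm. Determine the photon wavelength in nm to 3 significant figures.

103 nm

For Z = 2 the level energies scale as Z², so the effective Rydberg energy is 13.6 × 4 = 54.40 eV.
ΔE = 54.40 × (1/2² − 1/6²) = 54.40 × 0.2222 = 12.09 eV.
λ = hc/ΔE = 1240 / 12.09 = 103 nm.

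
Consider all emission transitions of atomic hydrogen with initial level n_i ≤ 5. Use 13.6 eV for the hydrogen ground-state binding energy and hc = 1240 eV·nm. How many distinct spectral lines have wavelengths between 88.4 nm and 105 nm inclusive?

3

Enumerate all n_i → n_f pairs with 1 ≤ n_f < n_i ≤ 5 and compute λ = 1240 / [13.6·1·(1/n_f² − 1/n_i²)].
Lines falling in [88.4, 105] nm: 5→1 (94.98 nm), 4→1 (97.25 nm), 3→1 (102.6 nm).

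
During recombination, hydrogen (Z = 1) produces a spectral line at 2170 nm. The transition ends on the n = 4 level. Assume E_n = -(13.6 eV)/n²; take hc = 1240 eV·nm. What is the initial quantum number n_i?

n_i = 7

The photon energy is ΔE = hc/λ = 1240 / 2170 = 0.5714 eV.
With Z = 1, ΔE = 13.60 × (1/n_f² − 1/n_i²), so 1/n_f² − 1/n_i² = 0.04202.
With n_f = 4: 1/n_i² = 1/16 − 0.04202 = 0.02048, so n_i ≈ 6.99.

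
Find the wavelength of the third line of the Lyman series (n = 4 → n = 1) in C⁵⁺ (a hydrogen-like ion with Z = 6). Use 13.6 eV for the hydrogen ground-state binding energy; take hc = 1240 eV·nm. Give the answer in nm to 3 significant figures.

2.70 nm

The Lyman series terminates on n_f = 1; the third line has n_i = 1+3 = 4.
ΔE = 489.6 × (1/1² − 1/4²) = 459.0 eV.
λ = 1240 / 459.0 = 2.70 nm.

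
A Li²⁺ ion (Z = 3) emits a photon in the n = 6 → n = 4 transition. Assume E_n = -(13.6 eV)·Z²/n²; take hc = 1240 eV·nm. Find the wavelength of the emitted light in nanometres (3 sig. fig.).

292 nm

For Z = 3 the level energies scale as Z², so the effective Rydberg energy is 13.6 × 9 = 122.4 eV.
ΔE = 122.4 × (1/4² − 1/6²) = 122.4 × 0.03472 = 4.250 eV.
λ = hc/ΔE = 1240 / 4.250 = 292 nm.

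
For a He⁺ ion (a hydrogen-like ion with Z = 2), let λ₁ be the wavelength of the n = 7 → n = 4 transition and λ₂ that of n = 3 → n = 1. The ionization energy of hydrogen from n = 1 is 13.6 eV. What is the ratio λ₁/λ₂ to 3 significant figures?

21.1

λ ∝ 1/ΔE ∝ 1/(1/n_f² − 1/n_i²), and the Z² and hc factors cancel in the ratio.
λ₁/λ₂ = (1/1² − 1/3²)/(1/4² − 1/7²) = 0.8889/0.04209 = 21.1.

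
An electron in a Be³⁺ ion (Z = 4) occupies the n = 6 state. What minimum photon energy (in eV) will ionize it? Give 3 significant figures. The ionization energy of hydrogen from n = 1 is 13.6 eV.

E_n = −13.6 Z²/n² = −217.6/n² eV for Z = 4.
E_6 = −217.6/36 = −6.04 eV, so ionization (to E = 0) requires 6.04 eV.

6.04 eV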